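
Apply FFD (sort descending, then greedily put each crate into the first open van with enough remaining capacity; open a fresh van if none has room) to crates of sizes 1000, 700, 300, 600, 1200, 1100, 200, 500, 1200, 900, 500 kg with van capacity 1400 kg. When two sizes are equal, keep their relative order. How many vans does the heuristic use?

Sorted descending: 1200, 1200, 1100, 1000, 900, 700, 600, 500, 500, 300, 200.
  1200 → van 1 (new)  [load 1200/1400]
  1200 → van 2 (new)  [load 1200/1400]
  1100 → van 3 (new)  [load 1100/1400]
  1000 → van 4 (new)  [load 1000/1400]
  900 → van 5 (new)  [load 900/1400]
  700 → van 6 (new)  [load 700/1400]
  600 → van 6  [load 1300/1400]
  500 → van 5  [load 1400/1400]
  500 → van 7 (new)  [load 500/1400]
  300 → van 3  [load 1400/1400]
  200 → van 1  [load 1400/1400]
7 vans opened.

7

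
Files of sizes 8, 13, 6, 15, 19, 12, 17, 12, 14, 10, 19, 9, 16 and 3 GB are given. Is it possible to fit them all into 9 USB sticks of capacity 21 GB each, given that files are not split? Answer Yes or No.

No

Total = 173 GB; ⌈173/21⌉ = 9.
The bound of 9 does not rule out 9, but exhaustive search shows no assignment into 9 USB sticks of capacity 21 GB exists — the minimum is 10.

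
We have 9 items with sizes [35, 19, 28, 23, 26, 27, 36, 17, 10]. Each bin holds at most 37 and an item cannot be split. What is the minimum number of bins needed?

Total = 36 + 35 + 28 + 27 + 26 + 23 + 19 + 17 + 10 = 221.
Lower bound: ⌈221/37⌉ = 6 bins.
Also, 7 items each exceed 37/2, and no two of those can share a bin, so at least 7 bins are needed.
A packing using 7 bins:
  bin 1: 36 = 36
  bin 2: 35 = 35
  bin 3: 28 = 28
  bin 4: 27 + 10 = 37
  bin 5: 26 = 26
  bin 6: 23 = 23
  bin 7: 19 + 17 = 36
This matches the lower bound, so 7 is optimal.

7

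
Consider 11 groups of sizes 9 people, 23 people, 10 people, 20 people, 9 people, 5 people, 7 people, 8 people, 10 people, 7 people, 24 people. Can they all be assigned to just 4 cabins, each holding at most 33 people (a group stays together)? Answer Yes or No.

Yes

A valid assignment using 4 cabins:
  cabin 1: 24 + 9 = 33
  cabin 2: 23 + 10 = 33
  cabin 3: 20 + 8 + 5 = 33
  cabin 4: 10 + 9 + 7 + 7 = 33
Every load is within 33 people, so 4 cabins suffice.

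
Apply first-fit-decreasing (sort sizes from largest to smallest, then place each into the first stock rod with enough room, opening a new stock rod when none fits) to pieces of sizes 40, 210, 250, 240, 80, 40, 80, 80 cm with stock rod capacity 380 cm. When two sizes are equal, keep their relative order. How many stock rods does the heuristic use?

Sorted descending: 250, 240, 210, 80, 80, 80, 40, 40.
  250 → stock rod 1 (new)  [load 250/380]
  240 → stock rod 2 (new)  [load 240/380]
  210 → stock rod 3 (new)  [load 210/380]
  80 → stock rod 1  [load 330/380]
  80 → stock rod 2  [load 320/380]
  80 → stock rod 3  [load 290/380]
  40 → stock rod 1  [load 370/380]
  40 → stock rod 2  [load 360/380]
3 stock rods opened.

3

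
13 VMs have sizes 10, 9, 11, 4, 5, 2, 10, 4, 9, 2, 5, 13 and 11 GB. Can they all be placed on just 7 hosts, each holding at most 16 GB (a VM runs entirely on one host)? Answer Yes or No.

Yes

A valid assignment using 7 hosts:
  host 1: 13 + 2 = 15
  host 2: 11 + 5 = 16
  host 3: 11 + 5 = 16
  host 4: 10 + 4 + 2 = 16
  host 5: 10 + 4 = 14
  host 6: 9 = 9
  host 7: 9 = 9
Every load is within 16 GB, so 7 hosts suffice.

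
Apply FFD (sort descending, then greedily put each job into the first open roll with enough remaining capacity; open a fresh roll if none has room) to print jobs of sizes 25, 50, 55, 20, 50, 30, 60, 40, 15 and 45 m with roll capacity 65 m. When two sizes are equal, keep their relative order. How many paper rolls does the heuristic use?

Sorted descending: 60, 55, 50, 50, 45, 40, 30, 25, 20, 15.
  60 → roll 1 (new)  [load 60/65]
  55 → roll 2 (new)  [load 55/65]
  50 → roll 3 (new)  [load 50/65]
  50 → roll 4 (new)  [load 50/65]
  45 → roll 5 (new)  [load 45/65]
  40 → roll 6 (new)  [load 40/65]
  30 → roll 7 (new)  [load 30/65]
  25 → roll 6  [load 65/65]
  20 → roll 5  [load 65/65]
  15 → roll 3  [load 65/65]
7 paper rolls opened.

7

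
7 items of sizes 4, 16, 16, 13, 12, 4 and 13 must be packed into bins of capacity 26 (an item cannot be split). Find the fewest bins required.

4

Total = 16 + 16 + 13 + 13 + 12 + 4 + 4 = 78.
Lower bound: ⌈78/26⌉ = 3 bins.
A packing using 4 bins:
  bin 1: 16 + 4 + 4 = 24
  bin 2: 16 = 16
  bin 3: 13 + 13 = 26
  bin 4: 12 = 12
No arrangement into 3 bins stays within capacity, so 4 is optimal.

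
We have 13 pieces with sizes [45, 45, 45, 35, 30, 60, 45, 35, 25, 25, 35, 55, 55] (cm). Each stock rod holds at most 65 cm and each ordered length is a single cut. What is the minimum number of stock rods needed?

Total = 60 + 55 + 55 + 45 + 45 + 45 + 45 + 35 + 35 + 35 + 30 + 25 + 25 = 535 cm.
Lower bound: ⌈535/65⌉ = 9 stock rods.
Also, 10 pieces each exceed 65/2 cm, and no two of those can share a stock rod, so at least 10 stock rods are needed.
A packing using 10 stock rods:
  stock rod 1: 60 = 60
  stock rod 2: 55 = 55
  stock rod 3: 55 = 55
  stock rod 4: 45 = 45
  stock rod 5: 45 = 45
  stock rod 6: 45 = 45
  stock rod 7: 45 = 45
  stock rod 8: 35 + 30 = 65
  stock rod 9: 35 + 25 = 60
  stock rod 10: 35 + 25 = 60
This matches the lower bound, so 10 is optimal.

10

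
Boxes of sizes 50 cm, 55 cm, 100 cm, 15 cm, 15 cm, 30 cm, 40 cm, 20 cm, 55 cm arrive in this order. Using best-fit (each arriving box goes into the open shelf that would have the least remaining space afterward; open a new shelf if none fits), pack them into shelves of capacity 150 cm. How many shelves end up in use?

3

  50 → shelf 1 (new)  [load 50/150]
  55 → shelf 1  [load 105/150]
  100 → shelf 2 (new)  [load 100/150]
  15 → shelf 1  [load 120/150]
  15 → shelf 1  [load 135/150]
  30 → shelf 2  [load 130/150]
  40 → shelf 3 (new)  [load 40/150]
  20 → shelf 2  [load 150/150]
  55 → shelf 3  [load 95/150]
3 shelves opened.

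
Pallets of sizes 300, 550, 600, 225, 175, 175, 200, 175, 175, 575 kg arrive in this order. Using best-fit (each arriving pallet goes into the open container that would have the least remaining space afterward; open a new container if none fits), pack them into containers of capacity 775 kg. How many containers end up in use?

5

  300 → container 1 (new)  [load 300/775]
  550 → container 2 (new)  [load 550/775]
  600 → container 3 (new)  [load 600/775]
  225 → container 2  [load 775/775]
  175 → container 3  [load 775/775]
  175 → container 1  [load 475/775]
  200 → container 1  [load 675/775]
  175 → container 4 (new)  [load 175/775]
  175 → container 4  [load 350/775]
  575 → container 5 (new)  [load 575/775]
5 containers opened.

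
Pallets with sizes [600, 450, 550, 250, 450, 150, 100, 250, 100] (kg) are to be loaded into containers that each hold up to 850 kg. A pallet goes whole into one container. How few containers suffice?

Total = 600 + 550 + 450 + 450 + 250 + 250 + 150 + 100 + 100 = 2900 kg.
Lower bound: ⌈2900/850⌉ = 4 containers.
A packing using 4 containers:
  container 1: 600 + 250 = 850
  container 2: 550 + 250 = 800
  container 3: 450 + 150 + 100 + 100 = 800
  container 4: 450 = 450
This matches the lower bound, so 4 is optimal.

4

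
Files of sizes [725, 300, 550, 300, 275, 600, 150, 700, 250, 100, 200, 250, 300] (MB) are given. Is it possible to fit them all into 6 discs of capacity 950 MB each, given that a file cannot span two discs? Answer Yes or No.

Yes

A valid assignment using 6 discs:
  disc 1: 725 + 200 = 925
  disc 2: 700 + 250 = 950
  disc 3: 600 + 300 = 900
  disc 4: 550 + 300 + 100 = 950
  disc 5: 300 + 275 + 250 = 825
  disc 6: 150 = 150
Every load is within 950 MB, so 6 discs suffice.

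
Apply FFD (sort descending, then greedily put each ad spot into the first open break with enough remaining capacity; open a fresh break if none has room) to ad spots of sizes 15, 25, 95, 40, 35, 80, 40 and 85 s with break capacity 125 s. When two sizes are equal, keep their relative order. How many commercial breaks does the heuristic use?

4

Sorted descending: 95, 85, 80, 40, 40, 35, 25, 15.
  95 → break 1 (new)  [load 95/125]
  85 → break 2 (new)  [load 85/125]
  80 → break 3 (new)  [load 80/125]
  40 → break 2  [load 125/125]
  40 → break 3  [load 120/125]
  35 → break 4 (new)  [load 35/125]
  25 → break 1  [load 120/125]
  15 → break 4  [load 50/125]
4 commercial breaks opened.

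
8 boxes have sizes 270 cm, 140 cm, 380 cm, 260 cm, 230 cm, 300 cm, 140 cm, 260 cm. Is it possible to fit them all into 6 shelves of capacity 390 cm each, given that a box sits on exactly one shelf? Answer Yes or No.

No

Total = 1980 cm; ⌈1980/390⌉ = 6.
The bound of 6 does not rule out 6, but exhaustive search shows no assignment into 6 shelves of capacity 390 cm exists — the minimum is 7.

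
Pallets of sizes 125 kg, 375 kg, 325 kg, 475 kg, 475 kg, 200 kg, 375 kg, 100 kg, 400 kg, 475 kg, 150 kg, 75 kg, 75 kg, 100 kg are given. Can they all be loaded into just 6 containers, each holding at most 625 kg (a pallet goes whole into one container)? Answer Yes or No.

Total = 3725 kg; ⌈3725/625⌉ = 6.
7 pallets each exceed half the capacity and cannot share a container, forcing at least 7 containers.
At least 7 containers are required, but only 6 are allowed.

No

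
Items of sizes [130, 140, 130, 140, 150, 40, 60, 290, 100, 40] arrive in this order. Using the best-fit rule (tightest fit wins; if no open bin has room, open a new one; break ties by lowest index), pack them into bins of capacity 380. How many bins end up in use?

  130 → bin 1 (new)  [load 130/380]
  140 → bin 1  [load 270/380]
  130 → bin 2 (new)  [load 130/380]
  140 → bin 2  [load 270/380]
  150 → bin 3 (new)  [load 150/380]
  40 → bin 1  [load 310/380]
  60 → bin 1  [load 370/380]
  290 → bin 4 (new)  [load 290/380]
  100 → bin 2  [load 370/380]
  40 → bin 4  [load 330/380]
4 bins opened.

4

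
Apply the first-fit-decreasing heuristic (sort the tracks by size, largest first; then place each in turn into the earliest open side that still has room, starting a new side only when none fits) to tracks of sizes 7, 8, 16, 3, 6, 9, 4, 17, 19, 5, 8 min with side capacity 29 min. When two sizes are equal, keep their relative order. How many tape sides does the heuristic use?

4

Sorted descending: 19, 17, 16, 9, 8, 8, 7, 6, 5, 4, 3.
  19 → side 1 (new)  [load 19/29]
  17 → side 2 (new)  [load 17/29]
  16 → side 3 (new)  [load 16/29]
  9 → side 1  [load 28/29]
  8 → side 2  [load 25/29]
  8 → side 3  [load 24/29]
  7 → side 4 (new)  [load 7/29]
  6 → side 4  [load 13/29]
  5 → side 3  [load 29/29]
  4 → side 2  [load 29/29]
  3 → side 4  [load 16/29]
4 tape sides opened.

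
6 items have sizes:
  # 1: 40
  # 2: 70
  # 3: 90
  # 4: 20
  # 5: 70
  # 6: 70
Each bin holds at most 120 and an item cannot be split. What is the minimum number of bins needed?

4

Total = 90 + 70 + 70 + 70 + 40 + 20 = 360.
Lower bound: ⌈360/120⌉ = 3 bins.
Also, 4 items each exceed 60, and no two of those can share a bin, so at least 4 bins are needed.
A packing using 4 bins:
  bin 1: 90 + 20 = 110
  bin 2: 70 + 40 = 110
  bin 3: 70 = 70
  bin 4: 70 = 70
This matches the lower bound, so 4 is optimal.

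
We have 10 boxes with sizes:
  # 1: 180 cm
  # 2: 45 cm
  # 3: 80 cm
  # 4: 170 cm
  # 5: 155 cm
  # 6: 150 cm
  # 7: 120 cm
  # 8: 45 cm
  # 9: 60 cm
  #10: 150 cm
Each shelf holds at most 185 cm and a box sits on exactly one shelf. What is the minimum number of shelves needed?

Total = 180 + 170 + 155 + 150 + 150 + 120 + 80 + 60 + 45 + 45 = 1155 cm.
Lower bound: ⌈1155/185⌉ = 7 shelves.
A packing using 7 shelves:
  shelf 1: 180 = 180
  shelf 2: 170 = 170
  shelf 3: 155 = 155
  shelf 4: 150 = 150
  shelf 5: 150 = 150
  shelf 6: 120 + 60 = 180
  shelf 7: 80 + 45 + 45 = 170
This matches the lower bound, so 7 is optimal.

7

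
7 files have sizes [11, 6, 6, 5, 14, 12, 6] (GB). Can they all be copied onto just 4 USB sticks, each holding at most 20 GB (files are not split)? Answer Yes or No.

A valid assignment using 4 USB sticks:
  USB stick 1: 14 + 6 = 20
  USB stick 2: 12 + 6 = 18
  USB stick 3: 11 + 6 = 17
  USB stick 4: 5 = 5
Every load is within 20 GB, so 4 USB sticks suffice.

Yes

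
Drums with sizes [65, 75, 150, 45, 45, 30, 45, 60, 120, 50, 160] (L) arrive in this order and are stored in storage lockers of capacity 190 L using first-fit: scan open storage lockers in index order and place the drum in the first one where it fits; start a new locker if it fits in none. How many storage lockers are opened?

5

  65 → locker 1 (new)  [load 65/190]
  75 → locker 1  [load 140/190]
  150 → locker 2 (new)  [load 150/190]
  45 → locker 1  [load 185/190]
  45 → locker 3 (new)  [load 45/190]
  30 → locker 2  [load 180/190]
  45 → locker 3  [load 90/190]
  60 → locker 3  [load 150/190]
  120 → locker 4 (new)  [load 120/190]
  50 → locker 4  [load 170/190]
  160 → locker 5 (new)  [load 160/190]
5 storage lockers opened.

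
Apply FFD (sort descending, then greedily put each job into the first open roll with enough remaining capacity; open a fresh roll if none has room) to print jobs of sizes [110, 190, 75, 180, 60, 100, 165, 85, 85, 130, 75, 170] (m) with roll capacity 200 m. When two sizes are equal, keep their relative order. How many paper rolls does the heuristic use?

8

Sorted descending: 190, 180, 170, 165, 130, 110, 100, 85, 85, 75, 75, 60.
  190 → roll 1 (new)  [load 190/200]
  180 → roll 2 (new)  [load 180/200]
  170 → roll 3 (new)  [load 170/200]
  165 → roll 4 (new)  [load 165/200]
  130 → roll 5 (new)  [load 130/200]
  110 → roll 6 (new)  [load 110/200]
  100 → roll 7 (new)  [load 100/200]
  85 → roll 6  [load 195/200]
  85 → roll 7  [load 185/200]
  75 → roll 8 (new)  [load 75/200]
  75 → roll 8  [load 150/200]
  60 → roll 5  [load 190/200]
8 paper rolls opened.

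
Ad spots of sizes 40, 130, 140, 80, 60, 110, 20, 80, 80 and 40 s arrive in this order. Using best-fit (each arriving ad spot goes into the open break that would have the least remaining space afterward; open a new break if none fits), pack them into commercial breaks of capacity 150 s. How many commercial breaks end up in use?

6

  40 → break 1 (new)  [load 40/150]
  130 → break 2 (new)  [load 130/150]
  140 → break 3 (new)  [load 140/150]
  80 → break 1  [load 120/150]
  60 → break 4 (new)  [load 60/150]
  110 → break 5 (new)  [load 110/150]
  20 → break 2  [load 150/150]
  80 → break 4  [load 140/150]
  80 → break 6 (new)  [load 80/150]
  40 → break 5  [load 150/150]
6 commercial breaks opened.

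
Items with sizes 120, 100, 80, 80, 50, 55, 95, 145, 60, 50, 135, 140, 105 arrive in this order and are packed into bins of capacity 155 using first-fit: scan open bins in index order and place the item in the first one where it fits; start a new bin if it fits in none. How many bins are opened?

  120 → bin 1 (new)  [load 120/155]
  100 → bin 2 (new)  [load 100/155]
  80 → bin 3 (new)  [load 80/155]
  80 → bin 4 (new)  [load 80/155]
  50 → bin 2  [load 150/155]
  55 → bin 3  [load 135/155]
  95 → bin 5 (new)  [load 95/155]
  145 → bin 6 (new)  [load 145/155]
  60 → bin 4  [load 140/155]
  50 → bin 5  [load 145/155]
  135 → bin 7 (new)  [load 135/155]
  140 → bin 8 (new)  [load 140/155]
  105 → bin 9 (new)  [load 105/155]
9 bins opened.

9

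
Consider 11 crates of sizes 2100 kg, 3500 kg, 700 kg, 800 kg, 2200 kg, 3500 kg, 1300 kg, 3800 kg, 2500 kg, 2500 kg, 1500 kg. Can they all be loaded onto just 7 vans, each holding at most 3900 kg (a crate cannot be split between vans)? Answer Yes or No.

A valid assignment using 7 vans:
  van 1: 3800 = 3800
  van 2: 3500 = 3500
  van 3: 3500 = 3500
  van 4: 2500 + 1300 = 3800
  van 5: 2500 + 800 = 3300
  van 6: 2200 + 1500 = 3700
  van 7: 2100 + 700 = 2800
Every load is within 3900 kg, so 7 vans suffice.

Yes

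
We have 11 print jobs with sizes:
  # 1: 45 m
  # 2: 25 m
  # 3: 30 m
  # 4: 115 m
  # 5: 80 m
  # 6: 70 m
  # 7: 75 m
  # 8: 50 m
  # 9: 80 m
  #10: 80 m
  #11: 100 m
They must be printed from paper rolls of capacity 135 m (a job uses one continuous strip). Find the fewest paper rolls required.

Total = 115 + 100 + 80 + 80 + 80 + 75 + 70 + 50 + 45 + 30 + 25 = 750 m.
Lower bound: ⌈750/135⌉ = 6 paper rolls.
Also, 7 print jobs each exceed 135/2 m, and no two of those can share a roll, so at least 7 paper rolls are needed.
A packing using 7 paper rolls:
  roll 1: 115 = 115
  roll 2: 100 + 30 = 130
  roll 3: 80 + 50 = 130
  roll 4: 80 + 45 = 125
  roll 5: 80 + 25 = 105
  roll 6: 75 = 75
  roll 7: 70 = 70
This matches the lower bound, so 7 is optimal.

7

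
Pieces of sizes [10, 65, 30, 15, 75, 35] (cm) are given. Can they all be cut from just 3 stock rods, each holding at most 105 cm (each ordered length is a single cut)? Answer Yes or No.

Yes

A valid assignment using 3 stock rods:
  stock rod 1: 75 + 30 = 105
  stock rod 2: 65 + 35 = 100
  stock rod 3: 15 + 10 = 25
Every load is within 105 cm, so 3 stock rods suffice.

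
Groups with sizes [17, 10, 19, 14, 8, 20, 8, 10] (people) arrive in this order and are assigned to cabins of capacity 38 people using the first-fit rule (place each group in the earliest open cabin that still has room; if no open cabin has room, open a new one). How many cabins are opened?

3

  17 → cabin 1 (new)  [load 17/38]
  10 → cabin 1  [load 27/38]
  19 → cabin 2 (new)  [load 19/38]
  14 → cabin 2  [load 33/38]
  8 → cabin 1  [load 35/38]
  20 → cabin 3 (new)  [load 20/38]
  8 → cabin 3  [load 28/38]
  10 → cabin 3  [load 38/38]
3 cabins opened.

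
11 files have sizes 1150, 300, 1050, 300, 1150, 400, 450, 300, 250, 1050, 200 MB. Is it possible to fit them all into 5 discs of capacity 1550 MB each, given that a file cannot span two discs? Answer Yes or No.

A valid assignment using 5 discs:
  disc 1: 1150 + 400 = 1550
  disc 2: 1150 + 300 = 1450
  disc 3: 1050 + 450 = 1500
  disc 4: 1050 + 300 + 200 = 1550
  disc 5: 300 + 250 = 550
Every load is within 1550 MB, so 5 discs suffice.

Yes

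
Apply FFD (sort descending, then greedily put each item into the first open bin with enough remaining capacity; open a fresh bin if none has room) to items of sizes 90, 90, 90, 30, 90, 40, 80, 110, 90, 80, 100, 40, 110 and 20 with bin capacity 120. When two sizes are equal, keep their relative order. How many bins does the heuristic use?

10

Sorted descending: 110, 110, 100, 90, 90, 90, 90, 90, 80, 80, 40, 40, 30, 20.
  110 → bin 1 (new)  [load 110/120]
  110 → bin 2 (new)  [load 110/120]
  100 → bin 3 (new)  [load 100/120]
  90 → bin 4 (new)  [load 90/120]
  90 → bin 5 (new)  [load 90/120]
  90 → bin 6 (new)  [load 90/120]
  90 → bin 7 (new)  [load 90/120]
  90 → bin 8 (new)  [load 90/120]
  80 → bin 9 (new)  [load 80/120]
  80 → bin 10 (new)  [load 80/120]
  40 → bin 9  [load 120/120]
  40 → bin 10  [load 120/120]
  30 → bin 4  [load 120/120]
  20 → bin 3  [load 120/120]
10 bins opened.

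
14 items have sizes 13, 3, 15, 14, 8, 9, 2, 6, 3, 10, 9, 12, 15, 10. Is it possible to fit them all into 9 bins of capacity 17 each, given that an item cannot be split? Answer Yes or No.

A valid assignment using 9 bins:
  bin 1: 15 + 2 = 17
  bin 2: 15 = 15
  bin 3: 14 + 3 = 17
  bin 4: 13 + 3 = 16
  bin 5: 12 = 12
  bin 6: 10 + 6 = 16
  bin 7: 10 = 10
  bin 8: 9 + 8 = 17
  bin 9: 9 = 9
Every load is within 17, so 9 bins suffice.

Yes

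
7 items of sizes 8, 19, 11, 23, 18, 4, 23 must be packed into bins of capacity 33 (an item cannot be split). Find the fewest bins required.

4

Total = 23 + 23 + 19 + 18 + 11 + 8 + 4 = 106.
Lower bound: ⌈106/33⌉ = 4 bins.
A packing using 4 bins:
  bin 1: 23 + 8 = 31
  bin 2: 23 + 4 = 27
  bin 3: 19 + 11 = 30
  bin 4: 18 = 18
This matches the lower bound, so 4 is optimal.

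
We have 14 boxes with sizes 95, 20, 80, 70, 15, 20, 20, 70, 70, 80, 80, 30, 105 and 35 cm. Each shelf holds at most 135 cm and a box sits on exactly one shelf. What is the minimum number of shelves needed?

Total = 105 + 95 + 80 + 80 + 80 + 70 + 70 + 70 + 35 + 30 + 20 + 20 + 20 + 15 = 790 cm.
Lower bound: ⌈790/135⌉ = 6 shelves.
Also, 8 boxes each exceed 135/2 cm, and no two of those can share a shelf, so at least 8 shelves are needed.
A packing using 8 shelves:
  shelf 1: 105 + 30 = 135
  shelf 2: 95 + 35 = 130
  shelf 3: 80 + 20 + 20 + 15 = 135
  shelf 4: 80 + 20 = 100
  shelf 5: 80 = 80
  shelf 6: 70 = 70
  shelf 7: 70 = 70
  shelf 8: 70 = 70
This matches the lower bound, so 8 is optimal.

8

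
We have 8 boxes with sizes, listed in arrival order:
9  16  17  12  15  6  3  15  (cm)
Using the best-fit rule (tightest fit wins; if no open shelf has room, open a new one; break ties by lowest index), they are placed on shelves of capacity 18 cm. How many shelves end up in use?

  9 → shelf 1 (new)  [load 9/18]
  16 → shelf 2 (new)  [load 16/18]
  17 → shelf 3 (new)  [load 17/18]
  12 → shelf 4 (new)  [load 12/18]
  15 → shelf 5 (new)  [load 15/18]
  6 → shelf 4  [load 18/18]
  3 → shelf 5  [load 18/18]
  15 → shelf 6 (new)  [load 15/18]
6 shelves opened.

6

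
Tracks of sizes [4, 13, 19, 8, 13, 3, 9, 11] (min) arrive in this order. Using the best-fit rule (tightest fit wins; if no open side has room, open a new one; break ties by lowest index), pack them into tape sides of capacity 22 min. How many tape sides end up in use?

  4 → side 1 (new)  [load 4/22]
  13 → side 1  [load 17/22]
  19 → side 2 (new)  [load 19/22]
  8 → side 3 (new)  [load 8/22]
  13 → side 3  [load 21/22]
  3 → side 2  [load 22/22]
  9 → side 4 (new)  [load 9/22]
  11 → side 4  [load 20/22]
4 tape sides opened.

4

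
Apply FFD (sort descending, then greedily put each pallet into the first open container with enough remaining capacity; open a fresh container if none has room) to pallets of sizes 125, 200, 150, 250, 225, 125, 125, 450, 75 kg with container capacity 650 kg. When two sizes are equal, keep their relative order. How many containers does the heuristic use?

Sorted descending: 450, 250, 225, 200, 150, 125, 125, 125, 75.
  450 → container 1 (new)  [load 450/650]
  250 → container 2 (new)  [load 250/650]
  225 → container 2  [load 475/650]
  200 → container 1  [load 650/650]
  150 → container 2  [load 625/650]
  125 → container 3 (new)  [load 125/650]
  125 → container 3  [load 250/650]
  125 → container 3  [load 375/650]
  75 → container 3  [load 450/650]
3 containers opened.

3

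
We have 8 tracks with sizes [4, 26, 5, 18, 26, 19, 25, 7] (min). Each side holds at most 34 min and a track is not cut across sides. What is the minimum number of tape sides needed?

Total = 26 + 26 + 25 + 19 + 18 + 7 + 5 + 4 = 130 min.
Lower bound: ⌈130/34⌉ = 4 tape sides.
Also, 5 tracks each exceed 17 min, and no two of those can share a side, so at least 5 tape sides are needed.
A packing using 5 tape sides:
  side 1: 26 + 7 = 33
  side 2: 26 + 5 = 31
  side 3: 25 + 4 = 29
  side 4: 19 = 19
  side 5: 18 = 18
This matches the lower bound, so 5 is optimal.

5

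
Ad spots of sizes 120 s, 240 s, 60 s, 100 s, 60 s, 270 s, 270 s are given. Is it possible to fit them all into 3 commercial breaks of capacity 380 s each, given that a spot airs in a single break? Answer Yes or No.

No

Total = 1120 s; ⌈1120/380⌉ = 3.
The bound of 3 does not rule out 3, but exhaustive search shows no assignment into 3 commercial breaks of capacity 380 s exists — the minimum is 4.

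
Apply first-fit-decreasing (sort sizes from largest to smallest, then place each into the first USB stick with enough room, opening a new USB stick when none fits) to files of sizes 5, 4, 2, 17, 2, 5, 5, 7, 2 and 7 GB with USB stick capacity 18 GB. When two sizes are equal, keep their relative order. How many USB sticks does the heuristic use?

4

Sorted descending: 17, 7, 7, 5, 5, 5, 4, 2, 2, 2.
  17 → USB stick 1 (new)  [load 17/18]
  7 → USB stick 2 (new)  [load 7/18]
  7 → USB stick 2  [load 14/18]
  5 → USB stick 3 (new)  [load 5/18]
  5 → USB stick 3  [load 10/18]
  5 → USB stick 3  [load 15/18]
  4 → USB stick 2  [load 18/18]
  2 → USB stick 3  [load 17/18]
  2 → USB stick 4 (new)  [load 2/18]
  2 → USB stick 4  [load 4/18]
4 USB sticks opened.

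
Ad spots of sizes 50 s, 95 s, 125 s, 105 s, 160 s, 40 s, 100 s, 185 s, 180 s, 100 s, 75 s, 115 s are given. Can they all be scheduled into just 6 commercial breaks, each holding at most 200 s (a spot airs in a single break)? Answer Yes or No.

No

Total = 1330 s; ⌈1330/200⌉ = 7.
At least 7 commercial breaks are required, but only 6 are allowed.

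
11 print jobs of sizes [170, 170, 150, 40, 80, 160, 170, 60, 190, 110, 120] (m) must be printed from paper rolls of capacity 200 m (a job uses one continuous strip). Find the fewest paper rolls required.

8

Total = 190 + 170 + 170 + 170 + 160 + 150 + 120 + 110 + 80 + 60 + 40 = 1420 m.
Lower bound: ⌈1420/200⌉ = 8 paper rolls.
A packing using 8 paper rolls:
  roll 1: 190 = 190
  roll 2: 170 = 170
  roll 3: 170 = 170
  roll 4: 170 = 170
  roll 5: 160 + 40 = 200
  roll 6: 150 = 150
  roll 7: 120 + 80 = 200
  roll 8: 110 + 60 = 170
This matches the lower bound, so 8 is optimal.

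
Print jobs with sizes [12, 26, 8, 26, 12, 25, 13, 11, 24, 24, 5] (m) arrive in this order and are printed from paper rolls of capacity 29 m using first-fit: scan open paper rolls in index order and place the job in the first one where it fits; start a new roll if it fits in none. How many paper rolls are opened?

8

  12 → roll 1 (new)  [load 12/29]
  26 → roll 2 (new)  [load 26/29]
  8 → roll 1  [load 20/29]
  26 → roll 3 (new)  [load 26/29]
  12 → roll 4 (new)  [load 12/29]
  25 → roll 5 (new)  [load 25/29]
  13 → roll 4  [load 25/29]
  11 → roll 6 (new)  [load 11/29]
  24 → roll 7 (new)  [load 24/29]
  24 → roll 8 (new)  [load 24/29]
  5 → roll 1  [load 25/29]
8 paper rolls opened.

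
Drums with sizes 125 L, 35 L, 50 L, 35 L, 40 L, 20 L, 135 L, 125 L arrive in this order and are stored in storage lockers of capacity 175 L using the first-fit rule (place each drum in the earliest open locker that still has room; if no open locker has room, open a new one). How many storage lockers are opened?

4

  125 → locker 1 (new)  [load 125/175]
  35 → locker 1  [load 160/175]
  50 → locker 2 (new)  [load 50/175]
  35 → locker 2  [load 85/175]
  40 → locker 2  [load 125/175]
  20 → locker 2  [load 145/175]
  135 → locker 3 (new)  [load 135/175]
  125 → locker 4 (new)  [load 125/175]
4 storage lockers opened.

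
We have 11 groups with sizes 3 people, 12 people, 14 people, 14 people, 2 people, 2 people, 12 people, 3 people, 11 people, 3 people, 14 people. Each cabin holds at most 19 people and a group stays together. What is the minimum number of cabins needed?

Total = 14 + 14 + 14 + 12 + 12 + 11 + 3 + 3 + 3 + 2 + 2 = 90 people.
Lower bound: ⌈90/19⌉ = 5 cabins.
Also, 6 groups each exceed 19/2 people, and no two of those can share a cabin, so at least 6 cabins are needed.
A packing using 6 cabins:
  cabin 1: 14 + 3 + 2 = 19
  cabin 2: 14 + 3 + 2 = 19
  cabin 3: 14 + 3 = 17
  cabin 4: 12 = 12
  cabin 5: 12 = 12
  cabin 6: 11 = 11
This matches the lower bound, so 6 is optimal.

6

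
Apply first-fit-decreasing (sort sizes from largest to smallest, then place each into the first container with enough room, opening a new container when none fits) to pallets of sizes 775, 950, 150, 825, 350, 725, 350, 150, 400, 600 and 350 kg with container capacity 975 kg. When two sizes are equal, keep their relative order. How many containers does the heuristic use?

Sorted descending: 950, 825, 775, 725, 600, 400, 350, 350, 350, 150, 150.
  950 → container 1 (new)  [load 950/975]
  825 → container 2 (new)  [load 825/975]
  775 → container 3 (new)  [load 775/975]
  725 → container 4 (new)  [load 725/975]
  600 → container 5 (new)  [load 600/975]
  400 → container 6 (new)  [load 400/975]
  350 → container 5  [load 950/975]
  350 → container 6  [load 750/975]
  350 → container 7 (new)  [load 350/975]
  150 → container 2  [load 975/975]
  150 → container 3  [load 925/975]
7 containers opened.

7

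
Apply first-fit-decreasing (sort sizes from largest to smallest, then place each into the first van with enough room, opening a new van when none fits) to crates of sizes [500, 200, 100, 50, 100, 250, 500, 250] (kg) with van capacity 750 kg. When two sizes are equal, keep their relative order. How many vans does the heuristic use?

Sorted descending: 500, 500, 250, 250, 200, 100, 100, 50.
  500 → van 1 (new)  [load 500/750]
  500 → van 2 (new)  [load 500/750]
  250 → van 1  [load 750/750]
  250 → van 2  [load 750/750]
  200 → van 3 (new)  [load 200/750]
  100 → van 3  [load 300/750]
  100 → van 3  [load 400/750]
  50 → van 3  [load 450/750]
3 vans opened.

3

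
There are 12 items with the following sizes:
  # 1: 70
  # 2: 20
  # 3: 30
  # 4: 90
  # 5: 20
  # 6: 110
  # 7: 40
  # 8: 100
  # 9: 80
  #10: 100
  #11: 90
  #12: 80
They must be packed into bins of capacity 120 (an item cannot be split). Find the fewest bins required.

Total = 110 + 100 + 100 + 90 + 90 + 80 + 80 + 70 + 40 + 30 + 20 + 20 = 830.
Lower bound: ⌈830/120⌉ = 7 bins.
Also, 8 items each exceed 60, and no two of those can share a bin, so at least 8 bins are needed.
A packing using 8 bins:
  bin 1: 110 = 110
  bin 2: 100 + 20 = 120
  bin 3: 100 + 20 = 120
  bin 4: 90 + 30 = 120
  bin 5: 90 = 90
  bin 6: 80 + 40 = 120
  bin 7: 80 = 80
  bin 8: 70 = 70
This matches the lower bound, so 8 is optimal.

8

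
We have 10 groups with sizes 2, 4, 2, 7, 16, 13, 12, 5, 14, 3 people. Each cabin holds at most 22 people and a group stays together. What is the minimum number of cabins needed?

Total = 16 + 14 + 13 + 12 + 7 + 5 + 4 + 3 + 2 + 2 = 78 people.
Lower bound: ⌈78/22⌉ = 4 cabins.
A packing using 4 cabins:
  cabin 1: 16 + 5 = 21
  cabin 2: 14 + 7 = 21
  cabin 3: 13 + 4 + 3 + 2 = 22
  cabin 4: 12 + 2 = 14
This matches the lower bound, so 4 is optimal.

4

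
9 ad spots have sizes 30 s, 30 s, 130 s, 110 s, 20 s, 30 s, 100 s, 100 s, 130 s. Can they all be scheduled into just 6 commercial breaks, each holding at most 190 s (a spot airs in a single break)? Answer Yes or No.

A valid assignment using 5 commercial breaks:
  break 1: 130 + 30 + 30 = 190
  break 2: 130 + 30 + 20 = 180
  break 3: 110 = 110
  break 4: 100 = 100
  break 5: 100 = 100
That uses only 5 ≤ 6, so 6 commercial breaks are enough.

Yes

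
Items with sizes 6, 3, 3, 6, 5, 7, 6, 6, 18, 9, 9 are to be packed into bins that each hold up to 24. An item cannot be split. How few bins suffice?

Total = 18 + 9 + 9 + 7 + 6 + 6 + 6 + 6 + 5 + 3 + 3 = 78.
Lower bound: ⌈78/24⌉ = 4 bins.
A packing using 4 bins:
  bin 1: 18 + 6 = 24
  bin 2: 9 + 9 + 6 = 24
  bin 3: 7 + 6 + 6 + 5 = 24
  bin 4: 3 + 3 = 6
This matches the lower bound, so 4 is optimal.

4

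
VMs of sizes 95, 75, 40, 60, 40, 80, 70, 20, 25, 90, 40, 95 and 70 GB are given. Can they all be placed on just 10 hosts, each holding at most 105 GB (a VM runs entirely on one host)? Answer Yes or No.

Yes

A valid assignment using 9 hosts:
  host 1: 95 = 95
  host 2: 95 = 95
  host 3: 90 = 90
  host 4: 80 + 25 = 105
  host 5: 75 + 20 = 95
  host 6: 70 = 70
  host 7: 70 = 70
  host 8: 60 + 40 = 100
  host 9: 40 + 40 = 80
That uses only 9 ≤ 10, so 10 hosts are enough.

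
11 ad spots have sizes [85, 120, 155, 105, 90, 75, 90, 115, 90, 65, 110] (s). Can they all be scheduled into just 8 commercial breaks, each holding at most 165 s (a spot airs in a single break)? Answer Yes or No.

Total = 1100 s; ⌈1100/165⌉ = 7.
9 ad spots each exceed half the capacity and cannot share a break, forcing at least 9 commercial breaks.
At least 9 commercial breaks are required, but only 8 are allowed.

No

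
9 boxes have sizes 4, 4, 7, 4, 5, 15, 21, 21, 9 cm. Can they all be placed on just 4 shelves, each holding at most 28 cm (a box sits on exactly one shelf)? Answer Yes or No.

Yes

A valid assignment using 4 shelves:
  shelf 1: 21 + 7 = 28
  shelf 2: 21 + 5 = 26
  shelf 3: 15 + 9 + 4 = 28
  shelf 4: 4 + 4 = 8
Every load is within 28 cm, so 4 shelves suffice.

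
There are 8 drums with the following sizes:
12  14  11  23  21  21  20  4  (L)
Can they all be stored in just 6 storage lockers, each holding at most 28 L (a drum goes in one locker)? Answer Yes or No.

A valid assignment using 6 storage lockers:
  locker 1: 23 + 4 = 27
  locker 2: 21 = 21
  locker 3: 21 = 21
  locker 4: 20 = 20
  locker 5: 14 + 12 = 26
  locker 6: 11 = 11
Every load is within 28 L, so 6 storage lockers suffice.

Yes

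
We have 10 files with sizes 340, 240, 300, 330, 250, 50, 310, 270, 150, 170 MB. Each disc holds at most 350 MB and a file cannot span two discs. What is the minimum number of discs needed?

Total = 340 + 330 + 310 + 300 + 270 + 250 + 240 + 170 + 150 + 50 = 2410 MB.
Lower bound: ⌈2410/350⌉ = 7 discs.
A packing using 8 discs:
  disc 1: 340 = 340
  disc 2: 330 = 330
  disc 3: 310 = 310
  disc 4: 300 + 50 = 350
  disc 5: 270 = 270
  disc 6: 250 = 250
  disc 7: 240 = 240
  disc 8: 170 + 150 = 320
No arrangement into 7 discs stays within capacity, so 8 is optimal.

8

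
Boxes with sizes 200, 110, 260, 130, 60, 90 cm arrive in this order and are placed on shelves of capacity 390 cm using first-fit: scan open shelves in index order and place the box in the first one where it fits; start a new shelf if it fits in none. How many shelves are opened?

  200 → shelf 1 (new)  [load 200/390]
  110 → shelf 1  [load 310/390]
  260 → shelf 2 (new)  [load 260/390]
  130 → shelf 2  [load 390/390]
  60 → shelf 1  [load 370/390]
  90 → shelf 3 (new)  [load 90/390]
3 shelves opened.

3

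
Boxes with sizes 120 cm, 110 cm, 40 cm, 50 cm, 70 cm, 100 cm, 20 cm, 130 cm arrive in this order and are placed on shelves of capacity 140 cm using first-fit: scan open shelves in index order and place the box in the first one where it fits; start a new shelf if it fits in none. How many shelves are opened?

6

  120 → shelf 1 (new)  [load 120/140]
  110 → shelf 2 (new)  [load 110/140]
  40 → shelf 3 (new)  [load 40/140]
  50 → shelf 3  [load 90/140]
  70 → shelf 4 (new)  [load 70/140]
  100 → shelf 5 (new)  [load 100/140]
  20 → shelf 1  [load 140/140]
  130 → shelf 6 (new)  [load 130/140]
6 shelves opened.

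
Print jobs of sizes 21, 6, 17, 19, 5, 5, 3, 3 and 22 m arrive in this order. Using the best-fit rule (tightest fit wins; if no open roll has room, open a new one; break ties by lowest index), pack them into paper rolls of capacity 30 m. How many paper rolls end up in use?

4

  21 → roll 1 (new)  [load 21/30]
  6 → roll 1  [load 27/30]
  17 → roll 2 (new)  [load 17/30]
  19 → roll 3 (new)  [load 19/30]
  5 → roll 3  [load 24/30]
  5 → roll 3  [load 29/30]
  3 → roll 1  [load 30/30]
  3 → roll 2  [load 20/30]
  22 → roll 4 (new)  [load 22/30]
4 paper rolls opened.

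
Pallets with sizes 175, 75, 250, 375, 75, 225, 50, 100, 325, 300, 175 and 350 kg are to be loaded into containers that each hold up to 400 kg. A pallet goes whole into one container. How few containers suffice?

7

Total = 375 + 350 + 325 + 300 + 250 + 225 + 175 + 175 + 100 + 75 + 75 + 50 = 2475 kg.
Lower bound: ⌈2475/400⌉ = 7 containers.
A packing using 7 containers:
  container 1: 375 = 375
  container 2: 350 + 50 = 400
  container 3: 325 + 75 = 400
  container 4: 300 + 100 = 400
  container 5: 250 + 75 = 325
  container 6: 225 + 175 = 400
  container 7: 175 = 175
This matches the lower bound, so 7 is optimal.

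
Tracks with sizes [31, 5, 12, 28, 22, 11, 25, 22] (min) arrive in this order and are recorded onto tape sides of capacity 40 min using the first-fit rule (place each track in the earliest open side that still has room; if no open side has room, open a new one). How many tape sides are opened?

  31 → side 1 (new)  [load 31/40]
  5 → side 1  [load 36/40]
  12 → side 2 (new)  [load 12/40]
  28 → side 2  [load 40/40]
  22 → side 3 (new)  [load 22/40]
  11 → side 3  [load 33/40]
  25 → side 4 (new)  [load 25/40]
  22 → side 5 (new)  [load 22/40]
5 tape sides opened.

5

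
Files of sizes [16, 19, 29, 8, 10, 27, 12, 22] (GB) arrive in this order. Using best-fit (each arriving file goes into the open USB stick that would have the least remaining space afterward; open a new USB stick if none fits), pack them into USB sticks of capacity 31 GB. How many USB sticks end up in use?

6

  16 → USB stick 1 (new)  [load 16/31]
  19 → USB stick 2 (new)  [load 19/31]
  29 → USB stick 3 (new)  [load 29/31]
  8 → USB stick 2  [load 27/31]
  10 → USB stick 1  [load 26/31]
  27 → USB stick 4 (new)  [load 27/31]
  12 → USB stick 5 (new)  [load 12/31]
  22 → USB stick 6 (new)  [load 22/31]
6 USB sticks opened.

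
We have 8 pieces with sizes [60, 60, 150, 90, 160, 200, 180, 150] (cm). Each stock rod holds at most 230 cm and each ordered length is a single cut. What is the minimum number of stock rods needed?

Total = 200 + 180 + 160 + 150 + 150 + 90 + 60 + 60 = 1050 cm.
Lower bound: ⌈1050/230⌉ = 5 stock rods.
A packing using 6 stock rods:
  stock rod 1: 200 = 200
  stock rod 2: 180 = 180
  stock rod 3: 160 + 60 = 220
  stock rod 4: 150 + 60 = 210
  stock rod 5: 150 = 150
  stock rod 6: 90 = 90
No arrangement into 5 stock rods stays within capacity, so 6 is optimal.

6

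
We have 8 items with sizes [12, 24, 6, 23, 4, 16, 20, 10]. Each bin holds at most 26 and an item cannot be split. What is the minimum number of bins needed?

Total = 24 + 23 + 20 + 16 + 12 + 10 + 6 + 4 = 115.
Lower bound: ⌈115/26⌉ = 5 bins.
A packing using 5 bins:
  bin 1: 24 = 24
  bin 2: 23 = 23
  bin 3: 20 + 6 = 26
  bin 4: 16 + 10 = 26
  bin 5: 12 + 4 = 16
This matches the lower bound, so 5 is optimal.

5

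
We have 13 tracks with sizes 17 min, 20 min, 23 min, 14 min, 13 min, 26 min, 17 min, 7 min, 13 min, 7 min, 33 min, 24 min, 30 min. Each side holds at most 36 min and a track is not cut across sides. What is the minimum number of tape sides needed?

8

Total = 33 + 30 + 26 + 24 + 23 + 20 + 17 + 17 + 14 + 13 + 13 + 7 + 7 = 244 min.
Lower bound: ⌈244/36⌉ = 7 tape sides.
A packing using 8 tape sides:
  side 1: 33 = 33
  side 2: 30 = 30
  side 3: 26 + 7 = 33
  side 4: 24 + 7 = 31
  side 5: 23 + 13 = 36
  side 6: 20 + 14 = 34
  side 7: 17 + 17 = 34
  side 8: 13 = 13
No arrangement into 7 tape sides stays within capacity, so 8 is optimal.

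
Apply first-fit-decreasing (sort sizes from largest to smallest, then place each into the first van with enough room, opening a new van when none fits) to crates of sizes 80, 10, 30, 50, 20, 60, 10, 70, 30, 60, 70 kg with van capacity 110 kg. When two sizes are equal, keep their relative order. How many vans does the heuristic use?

Sorted descending: 80, 70, 70, 60, 60, 50, 30, 30, 20, 10, 10.
  80 → van 1 (new)  [load 80/110]
  70 → van 2 (new)  [load 70/110]
  70 → van 3 (new)  [load 70/110]
  60 → van 4 (new)  [load 60/110]
  60 → van 5 (new)  [load 60/110]
  50 → van 4  [load 110/110]
  30 → van 1  [load 110/110]
  30 → van 2  [load 100/110]
  20 → van 3  [load 90/110]
  10 → van 2  [load 110/110]
  10 → van 3  [load 100/110]
5 vans opened.

5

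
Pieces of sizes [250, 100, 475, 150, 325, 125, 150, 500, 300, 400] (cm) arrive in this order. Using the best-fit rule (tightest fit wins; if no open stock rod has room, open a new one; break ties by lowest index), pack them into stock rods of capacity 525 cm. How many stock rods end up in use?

  250 → stock rod 1 (new)  [load 250/525]
  100 → stock rod 1  [load 350/525]
  475 → stock rod 2 (new)  [load 475/525]
  150 → stock rod 1  [load 500/525]
  325 → stock rod 3 (new)  [load 325/525]
  125 → stock rod 3  [load 450/525]
  150 → stock rod 4 (new)  [load 150/525]
  500 → stock rod 5 (new)  [load 500/525]
  300 → stock rod 4  [load 450/525]
  400 → stock rod 6 (new)  [load 400/525]
6 stock rods opened.

6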